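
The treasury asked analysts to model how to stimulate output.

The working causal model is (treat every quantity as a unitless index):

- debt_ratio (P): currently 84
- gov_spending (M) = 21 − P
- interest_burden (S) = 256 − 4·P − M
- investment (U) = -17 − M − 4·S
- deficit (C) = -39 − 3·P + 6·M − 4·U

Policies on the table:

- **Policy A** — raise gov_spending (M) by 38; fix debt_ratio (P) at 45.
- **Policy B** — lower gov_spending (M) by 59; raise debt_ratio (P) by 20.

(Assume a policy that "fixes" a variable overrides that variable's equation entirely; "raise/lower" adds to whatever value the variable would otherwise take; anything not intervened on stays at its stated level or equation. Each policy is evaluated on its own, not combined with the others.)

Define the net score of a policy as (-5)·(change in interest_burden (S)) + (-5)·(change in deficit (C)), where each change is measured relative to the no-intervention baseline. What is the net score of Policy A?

-11150

Baseline:
  P = 84
  M = 21 − 84 = -63
  S = 256 − 4·84 − (-63) = -17
  U = -17 − (-63) − 4·(-17) = 114
  C = -39 − 3·84 + 6·(-63) − 4·114 = -1125
Policy A (M + 38, P := 45):
  P = 45
  M = 21 − 45 (+38 from intervention) = 14
  S = 256 − 4·45 − 14 = 62
  U = -17 − 14 − 4·62 = -279
  C = -39 − 3·45 + 6·14 − 4·(-279) = 1026
ΔS = 62 − (-17) = 79; ΔC = 1026 − (-1125) = 2151
Score = (-5)·79 + (-5)·2151 = -11150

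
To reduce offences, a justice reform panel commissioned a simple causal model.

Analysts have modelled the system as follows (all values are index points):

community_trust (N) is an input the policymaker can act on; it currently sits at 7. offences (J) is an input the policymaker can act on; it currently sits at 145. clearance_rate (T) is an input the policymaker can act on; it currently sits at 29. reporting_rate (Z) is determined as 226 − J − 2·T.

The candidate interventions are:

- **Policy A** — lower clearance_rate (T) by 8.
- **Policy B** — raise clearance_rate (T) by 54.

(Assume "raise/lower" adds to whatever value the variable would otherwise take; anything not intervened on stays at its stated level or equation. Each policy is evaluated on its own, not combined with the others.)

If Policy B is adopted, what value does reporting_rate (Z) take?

-85

Policy B (T + 54):
  J = 145
  T = 29 + 54 = 83
  Z = 226 − 145 − 2·83 = -85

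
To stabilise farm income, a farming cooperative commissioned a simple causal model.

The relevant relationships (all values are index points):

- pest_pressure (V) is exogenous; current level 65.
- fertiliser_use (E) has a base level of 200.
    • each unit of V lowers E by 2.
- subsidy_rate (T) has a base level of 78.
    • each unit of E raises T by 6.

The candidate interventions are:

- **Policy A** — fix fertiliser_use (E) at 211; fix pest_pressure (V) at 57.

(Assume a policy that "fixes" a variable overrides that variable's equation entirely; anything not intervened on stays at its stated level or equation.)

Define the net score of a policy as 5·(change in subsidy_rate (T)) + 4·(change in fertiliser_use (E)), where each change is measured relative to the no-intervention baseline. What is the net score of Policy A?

4794

Baseline:
  V = 65
  E = 200 − 2·65 = 70
  T = 78 + 6·70 = 498
Policy A (E := 211, V := 57):
  V = 57
  E = 211
  T = 78 + 6·211 = 1344
ΔT = 1344 − 498 = 846; ΔE = 211 − 70 = 141
Score = 5·846 + 4·141 = 4794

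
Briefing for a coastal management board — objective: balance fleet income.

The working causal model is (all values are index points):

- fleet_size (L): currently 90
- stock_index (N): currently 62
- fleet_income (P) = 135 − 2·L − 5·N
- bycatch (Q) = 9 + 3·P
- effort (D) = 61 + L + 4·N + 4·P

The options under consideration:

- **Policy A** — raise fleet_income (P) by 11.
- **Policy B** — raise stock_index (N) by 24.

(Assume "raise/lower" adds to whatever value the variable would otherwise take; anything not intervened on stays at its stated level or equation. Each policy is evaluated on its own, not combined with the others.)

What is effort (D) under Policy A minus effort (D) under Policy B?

Policy A (P + 11):
  L = 90
  N = 62
  P = 135 − 2·90 − 5·62 (+11 from intervention) = -344
  D = 61 + 90 + 4·62 + 4·(-344) = -977
Policy B (N + 24):
  L = 90
  N = 62 + 24 = 86
  P = 135 − 2·90 − 5·86 = -475
  D = 61 + 90 + 4·86 + 4·(-475) = -1405
D: -977 − (-1405) = 428

428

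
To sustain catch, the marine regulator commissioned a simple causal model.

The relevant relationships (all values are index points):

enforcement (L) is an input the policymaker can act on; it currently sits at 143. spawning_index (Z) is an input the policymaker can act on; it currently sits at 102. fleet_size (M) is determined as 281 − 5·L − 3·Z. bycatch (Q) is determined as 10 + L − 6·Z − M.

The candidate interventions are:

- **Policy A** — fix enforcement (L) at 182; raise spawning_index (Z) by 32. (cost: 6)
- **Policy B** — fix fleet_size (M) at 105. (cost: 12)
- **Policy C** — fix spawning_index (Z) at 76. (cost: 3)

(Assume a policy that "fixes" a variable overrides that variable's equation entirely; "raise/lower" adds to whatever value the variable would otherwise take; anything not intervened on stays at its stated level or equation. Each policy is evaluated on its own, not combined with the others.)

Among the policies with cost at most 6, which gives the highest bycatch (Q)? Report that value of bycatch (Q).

419

Policy A (L := 182, Z + 32):
  L = 182
  Z = 102 + 32 = 134
  M = 281 − 5·182 − 3·134 = -1031
  Q = 10 + 182 − 6·134 − (-1031) = 419
Policy C (Z := 76):
  L = 143
  Z = 76
  M = 281 − 5·143 − 3·76 = -662
  Q = 10 + 143 − 6·76 − (-662) = 359
Comparing — Policy A: Q=419, Policy C: Q=359. Highest is 419 (Policy A).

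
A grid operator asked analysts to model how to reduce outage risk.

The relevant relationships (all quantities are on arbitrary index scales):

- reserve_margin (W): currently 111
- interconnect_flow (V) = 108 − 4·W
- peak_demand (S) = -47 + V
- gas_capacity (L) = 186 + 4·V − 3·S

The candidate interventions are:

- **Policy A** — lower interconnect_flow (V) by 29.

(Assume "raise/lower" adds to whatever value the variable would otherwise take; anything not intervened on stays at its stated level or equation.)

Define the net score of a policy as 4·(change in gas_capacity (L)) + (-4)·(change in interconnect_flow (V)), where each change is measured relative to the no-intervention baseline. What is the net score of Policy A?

0

Baseline:
  W = 111
  V = 108 − 4·111 = -336
  S = -47 + (-336) = -383
  L = 186 + 4·(-336) − 3·(-383) = -9
Policy A (V − 29):
  W = 111
  V = 108 − 4·111 (−29 from intervention) = -365
  S = -47 + (-365) = -412
  L = 186 + 4·(-365) − 3·(-412) = -38
ΔL = -38 − (-9) = -29; ΔV = -365 − (-336) = -29
Score = 4·(-29) + (-4)·(-29) = 0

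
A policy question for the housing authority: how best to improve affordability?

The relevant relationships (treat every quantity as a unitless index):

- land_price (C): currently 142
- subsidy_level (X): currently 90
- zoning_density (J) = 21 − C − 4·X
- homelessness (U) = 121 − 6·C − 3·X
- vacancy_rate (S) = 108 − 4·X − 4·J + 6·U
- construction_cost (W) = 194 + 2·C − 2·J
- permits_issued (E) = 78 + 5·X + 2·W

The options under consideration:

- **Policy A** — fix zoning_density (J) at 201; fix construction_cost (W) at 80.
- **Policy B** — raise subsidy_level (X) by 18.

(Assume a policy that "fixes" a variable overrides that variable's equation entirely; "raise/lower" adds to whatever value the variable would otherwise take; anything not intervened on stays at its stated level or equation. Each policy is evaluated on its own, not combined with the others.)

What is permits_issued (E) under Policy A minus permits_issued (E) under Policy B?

-3098

Policy A (J := 201, W := 80):
  C = 142
  X = 90
  J = 201
  W = 80
  E = 78 + 5·90 + 2·80 = 688
Policy B (X + 18):
  C = 142
  X = 90 + 18 = 108
  J = 21 − 142 − 4·108 = -553
  W = 194 + 2·142 − 2·(-553) = 1584
  E = 78 + 5·108 + 2·1584 = 3786
E: 688 − 3786 = -3098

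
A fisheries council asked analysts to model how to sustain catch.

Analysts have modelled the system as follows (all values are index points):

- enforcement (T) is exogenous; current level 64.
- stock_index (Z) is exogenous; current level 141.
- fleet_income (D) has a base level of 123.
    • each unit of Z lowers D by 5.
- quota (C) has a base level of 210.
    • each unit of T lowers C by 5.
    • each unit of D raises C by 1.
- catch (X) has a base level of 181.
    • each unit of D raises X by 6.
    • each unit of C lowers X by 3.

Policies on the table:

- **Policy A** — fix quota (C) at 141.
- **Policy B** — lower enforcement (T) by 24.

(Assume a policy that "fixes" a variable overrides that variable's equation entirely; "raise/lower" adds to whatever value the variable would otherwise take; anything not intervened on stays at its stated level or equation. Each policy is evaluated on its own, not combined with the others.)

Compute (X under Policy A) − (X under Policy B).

-2139

Policy A (C := 141):
  T = 64
  Z = 141
  D = 123 − 5·141 = -582
  C = 141
  X = 181 + 6·(-582) − 3·141 = -3734
Policy B (T − 24):
  T = 64 − 24 = 40
  Z = 141
  D = 123 − 5·141 = -582
  C = 210 − 5·40 + (-582) = -572
  X = 181 + 6·(-582) − 3·(-572) = -1595
X: -3734 − (-1595) = -2139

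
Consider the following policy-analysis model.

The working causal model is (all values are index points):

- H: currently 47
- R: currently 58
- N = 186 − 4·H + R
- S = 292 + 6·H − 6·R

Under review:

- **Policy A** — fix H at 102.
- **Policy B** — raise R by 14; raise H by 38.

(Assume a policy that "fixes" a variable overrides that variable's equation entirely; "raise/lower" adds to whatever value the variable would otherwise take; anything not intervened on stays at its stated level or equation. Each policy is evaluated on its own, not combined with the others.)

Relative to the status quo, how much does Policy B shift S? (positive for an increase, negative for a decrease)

144

Baseline:
  H = 47
  R = 58
  S = 292 + 6·47 − 6·58 = 226
Policy B (R + 14, H + 38):
  H = 47 + 38 = 85
  R = 58 + 14 = 72
  S = 292 + 6·85 − 6·72 = 370
Change in S: 370 − 226 = 144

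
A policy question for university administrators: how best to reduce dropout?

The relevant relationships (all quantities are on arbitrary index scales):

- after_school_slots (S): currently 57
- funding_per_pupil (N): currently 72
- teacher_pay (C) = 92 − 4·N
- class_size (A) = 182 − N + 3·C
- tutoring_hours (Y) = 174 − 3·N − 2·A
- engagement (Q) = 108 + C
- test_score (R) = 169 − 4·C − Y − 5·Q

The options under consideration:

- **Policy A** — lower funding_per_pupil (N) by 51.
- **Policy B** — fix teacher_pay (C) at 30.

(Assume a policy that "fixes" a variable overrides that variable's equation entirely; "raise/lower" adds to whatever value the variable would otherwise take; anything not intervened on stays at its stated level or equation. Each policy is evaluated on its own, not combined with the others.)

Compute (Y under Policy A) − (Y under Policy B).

183

Policy A (N − 51):
  N = 72 − 51 = 21
  C = 92 − 4·21 = 8
  A = 182 − 21 + 3·8 = 185
  Y = 174 − 3·21 − 2·185 = -259
Policy B (C := 30):
  N = 72
  C = 30
  A = 182 − 72 + 3·30 = 200
  Y = 174 − 3·72 − 2·200 = -442
Y: -259 − (-442) = 183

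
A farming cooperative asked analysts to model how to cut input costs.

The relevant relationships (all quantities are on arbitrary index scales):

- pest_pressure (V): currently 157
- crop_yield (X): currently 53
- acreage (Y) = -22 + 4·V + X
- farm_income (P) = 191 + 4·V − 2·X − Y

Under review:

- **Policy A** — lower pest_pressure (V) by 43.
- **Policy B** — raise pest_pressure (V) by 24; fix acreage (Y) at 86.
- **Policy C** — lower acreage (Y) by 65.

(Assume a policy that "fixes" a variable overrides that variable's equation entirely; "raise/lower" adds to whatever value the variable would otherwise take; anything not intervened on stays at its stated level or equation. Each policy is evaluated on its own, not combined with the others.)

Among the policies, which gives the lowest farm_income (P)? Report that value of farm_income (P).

54

Policy A (V − 43):
  V = 157 − 43 = 114
  X = 53
  Y = -22 + 4·114 + 53 = 487
  P = 191 + 4·114 − 2·53 − 487 = 54
Policy B (V + 24, Y := 86):
  V = 157 + 24 = 181
  X = 53
  Y = 86
  P = 191 + 4·181 − 2·53 − 86 = 723
Policy C (Y − 65):
  V = 157
  X = 53
  Y = -22 + 4·157 + 53 (−65 from intervention) = 594
  P = 191 + 4·157 − 2·53 − 594 = 119
Comparing — Policy A: P=54, Policy B: P=723, Policy C: P=119. Lowest is 54 (Policy A).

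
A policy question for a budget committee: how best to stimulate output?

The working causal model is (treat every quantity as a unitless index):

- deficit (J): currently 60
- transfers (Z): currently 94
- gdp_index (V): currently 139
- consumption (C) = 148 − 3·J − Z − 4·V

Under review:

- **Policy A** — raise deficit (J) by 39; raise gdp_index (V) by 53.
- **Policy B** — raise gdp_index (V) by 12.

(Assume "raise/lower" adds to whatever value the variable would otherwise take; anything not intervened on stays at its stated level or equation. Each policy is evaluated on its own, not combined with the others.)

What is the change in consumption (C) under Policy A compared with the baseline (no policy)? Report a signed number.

Baseline:
  J = 60
  Z = 94
  V = 139
  C = 148 − 3·60 − 94 − 4·139 = -682
Policy A (J + 39, V + 53):
  J = 60 + 39 = 99
  Z = 94
  V = 139 + 53 = 192
  C = 148 − 3·99 − 94 − 4·192 = -1011
Change in C: -1011 − (-682) = -329

-329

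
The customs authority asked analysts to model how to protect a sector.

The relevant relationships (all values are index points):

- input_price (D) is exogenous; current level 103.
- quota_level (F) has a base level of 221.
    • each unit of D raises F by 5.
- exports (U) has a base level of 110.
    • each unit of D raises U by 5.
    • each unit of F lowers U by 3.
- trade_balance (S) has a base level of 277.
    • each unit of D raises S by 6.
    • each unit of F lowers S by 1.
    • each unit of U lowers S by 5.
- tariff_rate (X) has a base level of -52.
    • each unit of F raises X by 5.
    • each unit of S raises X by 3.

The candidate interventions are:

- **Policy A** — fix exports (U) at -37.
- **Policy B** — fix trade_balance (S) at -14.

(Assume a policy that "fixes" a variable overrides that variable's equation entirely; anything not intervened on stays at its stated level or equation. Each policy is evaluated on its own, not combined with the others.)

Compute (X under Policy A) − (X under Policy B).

Policy A (U := -37):
  D = 103
  F = 221 + 5·103 = 736
  U = -37
  S = 277 + 6·103 − 736 − 5·(-37) = 344
  X = -52 + 5·736 + 3·344 = 4660
Policy B (S := -14):
  D = 103
  F = 221 + 5·103 = 736
  U = 110 + 5·103 − 3·736 = -1583
  S = -14
  X = -52 + 5·736 + 3·(-14) = 3586
X: 4660 − 3586 = 1074

1074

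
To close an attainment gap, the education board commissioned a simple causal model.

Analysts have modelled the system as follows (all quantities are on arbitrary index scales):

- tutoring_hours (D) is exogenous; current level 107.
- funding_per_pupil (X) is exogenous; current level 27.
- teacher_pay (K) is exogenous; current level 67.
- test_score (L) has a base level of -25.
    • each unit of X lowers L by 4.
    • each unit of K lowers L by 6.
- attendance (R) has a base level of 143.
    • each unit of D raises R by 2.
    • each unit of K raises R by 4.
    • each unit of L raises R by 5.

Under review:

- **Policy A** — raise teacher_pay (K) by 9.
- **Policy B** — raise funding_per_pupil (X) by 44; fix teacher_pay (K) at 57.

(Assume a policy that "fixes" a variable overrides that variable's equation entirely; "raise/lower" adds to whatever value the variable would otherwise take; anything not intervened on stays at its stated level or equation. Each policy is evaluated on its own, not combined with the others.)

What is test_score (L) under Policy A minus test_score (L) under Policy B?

Policy A (K + 9):
  X = 27
  K = 67 + 9 = 76
  L = -25 − 4·27 − 6·76 = -589
Policy B (X + 44, K := 57):
  X = 27 + 44 = 71
  K = 57
  L = -25 − 4·71 − 6·57 = -651
L: -589 − (-651) = 62

62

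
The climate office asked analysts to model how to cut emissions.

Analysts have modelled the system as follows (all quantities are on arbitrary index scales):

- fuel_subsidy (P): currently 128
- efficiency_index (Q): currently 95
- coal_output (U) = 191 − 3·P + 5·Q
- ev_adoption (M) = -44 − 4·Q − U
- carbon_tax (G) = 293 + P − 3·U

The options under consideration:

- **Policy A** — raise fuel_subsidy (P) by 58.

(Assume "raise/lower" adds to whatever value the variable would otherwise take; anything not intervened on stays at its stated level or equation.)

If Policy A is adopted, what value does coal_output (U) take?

108

Policy A (P + 58):
  P = 128 + 58 = 186
  Q = 95
  U = 191 − 3·186 + 5·95 = 108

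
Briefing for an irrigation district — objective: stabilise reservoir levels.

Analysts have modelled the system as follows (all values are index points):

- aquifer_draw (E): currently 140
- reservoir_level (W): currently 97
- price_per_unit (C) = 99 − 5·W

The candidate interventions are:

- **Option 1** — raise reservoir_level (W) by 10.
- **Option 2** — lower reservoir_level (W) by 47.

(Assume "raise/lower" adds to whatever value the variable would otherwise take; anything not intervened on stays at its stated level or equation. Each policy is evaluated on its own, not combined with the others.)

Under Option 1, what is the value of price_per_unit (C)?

-436

Option 1 (W + 10):
  W = 97 + 10 = 107
  C = 99 − 5·107 = -436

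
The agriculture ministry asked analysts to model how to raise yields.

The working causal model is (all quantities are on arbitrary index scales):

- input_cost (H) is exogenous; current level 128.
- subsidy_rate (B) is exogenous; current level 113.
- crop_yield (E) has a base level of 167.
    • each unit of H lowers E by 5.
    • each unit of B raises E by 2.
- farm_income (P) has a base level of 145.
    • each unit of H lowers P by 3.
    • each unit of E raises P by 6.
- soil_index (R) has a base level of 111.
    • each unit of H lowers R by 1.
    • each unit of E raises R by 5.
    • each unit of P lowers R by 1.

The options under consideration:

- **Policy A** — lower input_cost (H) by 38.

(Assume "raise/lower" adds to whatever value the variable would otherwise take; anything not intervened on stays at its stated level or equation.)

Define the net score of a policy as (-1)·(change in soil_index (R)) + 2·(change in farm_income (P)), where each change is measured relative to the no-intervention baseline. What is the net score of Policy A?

2774

Baseline:
  H = 128
  B = 113
  E = 167 − 5·128 + 2·113 = -247
  P = 145 − 3·128 + 6·(-247) = -1721
  R = 111 − 128 + 5·(-247) − (-1721) = 469
Policy A (H − 38):
  H = 128 − 38 = 90
  B = 113
  E = 167 − 5·90 + 2·113 = -57
  P = 145 − 3·90 + 6·(-57) = -467
  R = 111 − 90 + 5·(-57) − (-467) = 203
ΔR = 203 − 469 = -266; ΔP = -467 − (-1721) = 1254
Score = (-1)·(-266) + 2·1254 = 2774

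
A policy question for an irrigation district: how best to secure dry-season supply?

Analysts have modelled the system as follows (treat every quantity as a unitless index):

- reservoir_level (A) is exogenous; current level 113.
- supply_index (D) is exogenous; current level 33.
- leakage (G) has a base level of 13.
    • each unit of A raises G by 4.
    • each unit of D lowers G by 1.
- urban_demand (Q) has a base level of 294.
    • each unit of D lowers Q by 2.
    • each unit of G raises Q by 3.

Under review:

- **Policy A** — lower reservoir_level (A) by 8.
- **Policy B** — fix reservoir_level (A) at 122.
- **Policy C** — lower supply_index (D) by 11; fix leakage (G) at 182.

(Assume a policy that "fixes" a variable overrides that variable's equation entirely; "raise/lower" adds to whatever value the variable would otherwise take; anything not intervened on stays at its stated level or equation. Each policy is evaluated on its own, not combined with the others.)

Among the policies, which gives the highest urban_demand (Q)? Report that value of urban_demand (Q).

1632

Policy A (A − 8):
  A = 113 − 8 = 105
  D = 33
  G = 13 + 4·105 − 33 = 400
  Q = 294 − 2·33 + 3·400 = 1428
Policy B (A := 122):
  A = 122
  D = 33
  G = 13 + 4·122 − 33 = 468
  Q = 294 − 2·33 + 3·468 = 1632
Policy C (D − 11, G := 182):
  A = 113
  D = 33 − 11 = 22
  G = 182
  Q = 294 − 2·22 + 3·182 = 796
Comparing — Policy A: Q=1428, Policy B: Q=1632, Policy C: Q=796. Highest is 1632 (Policy B).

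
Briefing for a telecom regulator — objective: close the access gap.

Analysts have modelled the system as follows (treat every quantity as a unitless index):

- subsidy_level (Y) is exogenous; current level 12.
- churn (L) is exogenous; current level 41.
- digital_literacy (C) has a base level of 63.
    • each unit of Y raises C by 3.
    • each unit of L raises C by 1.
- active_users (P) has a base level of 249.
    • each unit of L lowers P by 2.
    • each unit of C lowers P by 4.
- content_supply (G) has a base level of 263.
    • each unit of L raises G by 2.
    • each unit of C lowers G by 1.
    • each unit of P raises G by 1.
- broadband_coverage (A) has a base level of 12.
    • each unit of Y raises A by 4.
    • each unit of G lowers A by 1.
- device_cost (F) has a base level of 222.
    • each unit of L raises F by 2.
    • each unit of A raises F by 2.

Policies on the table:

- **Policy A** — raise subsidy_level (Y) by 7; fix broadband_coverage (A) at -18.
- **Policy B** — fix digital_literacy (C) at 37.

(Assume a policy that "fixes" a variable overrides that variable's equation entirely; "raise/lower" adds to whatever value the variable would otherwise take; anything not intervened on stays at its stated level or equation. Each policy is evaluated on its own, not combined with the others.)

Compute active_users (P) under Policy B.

Policy B (C := 37):
  Y = 12
  L = 41
  C = 37
  P = 249 − 2·41 − 4·37 = 19

19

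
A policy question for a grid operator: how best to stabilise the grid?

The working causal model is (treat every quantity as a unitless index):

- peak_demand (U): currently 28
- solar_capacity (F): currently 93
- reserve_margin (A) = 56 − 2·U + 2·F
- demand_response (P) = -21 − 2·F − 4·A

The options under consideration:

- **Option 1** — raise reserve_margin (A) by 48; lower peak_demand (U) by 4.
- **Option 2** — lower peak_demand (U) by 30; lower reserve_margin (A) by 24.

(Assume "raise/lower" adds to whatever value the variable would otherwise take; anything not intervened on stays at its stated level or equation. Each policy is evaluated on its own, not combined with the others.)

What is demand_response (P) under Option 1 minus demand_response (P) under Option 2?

-80

Option 1 (A + 48, U − 4):
  U = 28 − 4 = 24
  F = 93
  A = 56 − 2·24 + 2·93 (+48 from intervention) = 242
  P = -21 − 2·93 − 4·242 = -1175
Option 2 (U − 30, A − 24):
  U = 28 − 30 = -2
  F = 93
  A = 56 − 2·(-2) + 2·93 (−24 from intervention) = 222
  P = -21 − 2·93 − 4·222 = -1095
P: -1175 − (-1095) = -80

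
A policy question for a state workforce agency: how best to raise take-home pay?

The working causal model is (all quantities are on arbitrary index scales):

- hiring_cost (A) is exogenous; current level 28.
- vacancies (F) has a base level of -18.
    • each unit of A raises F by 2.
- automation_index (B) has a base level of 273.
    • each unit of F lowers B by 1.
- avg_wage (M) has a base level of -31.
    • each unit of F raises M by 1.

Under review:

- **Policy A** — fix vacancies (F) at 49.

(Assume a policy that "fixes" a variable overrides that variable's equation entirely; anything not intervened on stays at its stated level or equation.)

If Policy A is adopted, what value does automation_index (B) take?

224

Policy A (F := 49):
  A = 28
  F = 49
  B = 273 − 49 = 224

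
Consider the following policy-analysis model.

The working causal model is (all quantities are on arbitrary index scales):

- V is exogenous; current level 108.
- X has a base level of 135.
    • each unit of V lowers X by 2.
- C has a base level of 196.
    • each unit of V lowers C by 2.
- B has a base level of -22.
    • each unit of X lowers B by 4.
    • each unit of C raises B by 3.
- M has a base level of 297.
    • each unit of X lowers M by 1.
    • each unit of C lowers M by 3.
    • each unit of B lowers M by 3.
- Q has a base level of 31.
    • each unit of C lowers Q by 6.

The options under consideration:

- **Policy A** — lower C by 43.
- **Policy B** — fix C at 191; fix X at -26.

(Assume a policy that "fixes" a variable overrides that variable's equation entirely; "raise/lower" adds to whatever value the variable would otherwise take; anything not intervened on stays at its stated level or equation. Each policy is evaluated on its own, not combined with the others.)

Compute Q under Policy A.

Policy A (C − 43):
  V = 108
  C = 196 − 2·108 (−43 from intervention) = -63
  Q = 31 − 6·(-63) = 409

409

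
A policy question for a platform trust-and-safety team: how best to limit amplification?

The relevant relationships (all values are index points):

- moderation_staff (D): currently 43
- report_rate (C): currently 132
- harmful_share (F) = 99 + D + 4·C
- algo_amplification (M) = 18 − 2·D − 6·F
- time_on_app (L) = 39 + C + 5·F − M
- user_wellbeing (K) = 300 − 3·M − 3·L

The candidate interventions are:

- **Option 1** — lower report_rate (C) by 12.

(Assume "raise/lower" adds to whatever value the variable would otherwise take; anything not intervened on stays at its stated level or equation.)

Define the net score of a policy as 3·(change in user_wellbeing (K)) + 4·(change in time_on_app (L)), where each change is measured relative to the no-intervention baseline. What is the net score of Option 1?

108

Baseline:
  D = 43
  C = 132
  F = 99 + 43 + 4·132 = 670
  M = 18 − 2·43 − 6·670 = -4088
  L = 39 + 132 + 5·670 − (-4088) = 7609
  K = 300 − 3·(-4088) − 3·7609 = -10263
Option 1 (C − 12):
  D = 43
  C = 132 − 12 = 120
  F = 99 + 43 + 4·120 = 622
  M = 18 − 2·43 − 6·622 = -3800
  L = 39 + 120 + 5·622 − (-3800) = 7069
  K = 300 − 3·(-3800) − 3·7069 = -9507
ΔK = -9507 − (-10263) = 756; ΔL = 7069 − 7609 = -540
Score = 3·756 + 4·(-540) = 108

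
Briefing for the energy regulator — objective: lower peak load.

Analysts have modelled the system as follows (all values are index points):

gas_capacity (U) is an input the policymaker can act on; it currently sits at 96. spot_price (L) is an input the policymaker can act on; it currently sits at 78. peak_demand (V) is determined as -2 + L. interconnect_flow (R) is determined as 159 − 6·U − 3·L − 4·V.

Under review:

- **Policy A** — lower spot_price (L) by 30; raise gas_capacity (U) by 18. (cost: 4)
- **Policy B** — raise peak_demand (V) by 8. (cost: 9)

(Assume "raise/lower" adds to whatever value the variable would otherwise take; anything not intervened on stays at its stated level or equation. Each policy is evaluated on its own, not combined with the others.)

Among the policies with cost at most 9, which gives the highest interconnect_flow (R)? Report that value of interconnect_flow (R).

Policy A (L − 30, U + 18):
  U = 96 + 18 = 114
  L = 78 − 30 = 48
  V = -2 + 48 = 46
  R = 159 − 6·114 − 3·48 − 4·46 = -853
Policy B (V + 8):
  U = 96
  L = 78
  V = -2 + 78 (+8 from intervention) = 84
  R = 159 − 6·96 − 3·78 − 4·84 = -987
Comparing — Policy A: R=-853, Policy B: R=-987. Highest is -853 (Policy A).

-853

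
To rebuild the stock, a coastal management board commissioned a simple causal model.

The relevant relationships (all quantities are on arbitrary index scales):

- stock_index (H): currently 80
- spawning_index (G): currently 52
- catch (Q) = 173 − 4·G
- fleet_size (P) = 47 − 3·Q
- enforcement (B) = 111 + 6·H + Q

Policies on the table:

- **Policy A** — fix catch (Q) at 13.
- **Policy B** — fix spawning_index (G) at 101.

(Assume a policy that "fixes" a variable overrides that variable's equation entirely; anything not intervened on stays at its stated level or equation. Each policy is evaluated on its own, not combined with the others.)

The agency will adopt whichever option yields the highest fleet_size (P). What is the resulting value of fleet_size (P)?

Policy A (Q := 13):
  G = 52
  Q = 13
  P = 47 − 3·13 = 8
Policy B (G := 101):
  G = 101
  Q = 173 − 4·101 = -231
  P = 47 − 3·(-231) = 740
Comparing — Policy A: P=8, Policy B: P=740. Highest is 740 (Policy B).

740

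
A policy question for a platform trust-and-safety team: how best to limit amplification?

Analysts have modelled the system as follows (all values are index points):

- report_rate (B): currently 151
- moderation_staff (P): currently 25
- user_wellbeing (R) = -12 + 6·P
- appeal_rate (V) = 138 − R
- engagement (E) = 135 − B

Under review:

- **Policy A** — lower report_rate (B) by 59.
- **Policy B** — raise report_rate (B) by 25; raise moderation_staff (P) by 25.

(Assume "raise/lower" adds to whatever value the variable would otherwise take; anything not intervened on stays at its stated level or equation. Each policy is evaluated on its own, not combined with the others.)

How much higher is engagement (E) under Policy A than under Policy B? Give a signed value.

Policy A (B − 59):
  B = 151 − 59 = 92
  E = 135 − 92 = 43
Policy B (B + 25, P + 25):
  B = 151 + 25 = 176
  E = 135 − 176 = -41
E: 43 − (-41) = 84

84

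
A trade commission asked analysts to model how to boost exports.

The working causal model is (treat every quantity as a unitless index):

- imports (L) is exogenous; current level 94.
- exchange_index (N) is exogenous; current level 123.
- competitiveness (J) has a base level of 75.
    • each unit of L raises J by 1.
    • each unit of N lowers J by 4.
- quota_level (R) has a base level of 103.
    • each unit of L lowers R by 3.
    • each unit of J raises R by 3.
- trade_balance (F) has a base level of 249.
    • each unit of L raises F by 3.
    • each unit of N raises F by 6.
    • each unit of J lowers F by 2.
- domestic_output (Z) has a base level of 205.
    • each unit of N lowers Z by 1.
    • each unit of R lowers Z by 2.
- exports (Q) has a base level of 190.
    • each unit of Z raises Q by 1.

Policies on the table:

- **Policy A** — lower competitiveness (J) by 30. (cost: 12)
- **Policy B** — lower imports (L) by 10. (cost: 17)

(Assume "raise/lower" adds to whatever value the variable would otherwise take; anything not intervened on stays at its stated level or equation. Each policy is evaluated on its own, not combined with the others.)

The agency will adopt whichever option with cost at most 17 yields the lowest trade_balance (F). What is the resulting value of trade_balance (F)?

Policy A (J − 30):
  L = 94
  N = 123
  J = 75 + 94 − 4·123 (−30 from intervention) = -353
  F = 249 + 3·94 + 6·123 − 2·(-353) = 1975
Policy B (L − 10):
  L = 94 − 10 = 84
  N = 123
  J = 75 + 84 − 4·123 = -333
  F = 249 + 3·84 + 6·123 − 2·(-333) = 1905
Comparing — Policy A: F=1975, Policy B: F=1905. Lowest is 1905 (Policy B).

1905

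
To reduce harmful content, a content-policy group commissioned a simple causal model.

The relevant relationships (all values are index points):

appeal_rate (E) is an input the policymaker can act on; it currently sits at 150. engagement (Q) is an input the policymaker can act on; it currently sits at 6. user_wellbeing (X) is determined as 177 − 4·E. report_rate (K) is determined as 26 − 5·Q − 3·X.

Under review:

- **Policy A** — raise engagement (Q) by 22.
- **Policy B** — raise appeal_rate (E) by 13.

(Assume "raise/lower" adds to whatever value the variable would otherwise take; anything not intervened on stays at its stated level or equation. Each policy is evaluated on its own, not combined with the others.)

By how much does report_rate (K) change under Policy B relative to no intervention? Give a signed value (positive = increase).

156

Baseline:
  E = 150
  Q = 6
  X = 177 − 4·150 = -423
  K = 26 − 5·6 − 3·(-423) = 1265
Policy B (E + 13):
  E = 150 + 13 = 163
  Q = 6
  X = 177 − 4·163 = -475
  K = 26 − 5·6 − 3·(-475) = 1421
Change in K: 1421 − 1265 = 156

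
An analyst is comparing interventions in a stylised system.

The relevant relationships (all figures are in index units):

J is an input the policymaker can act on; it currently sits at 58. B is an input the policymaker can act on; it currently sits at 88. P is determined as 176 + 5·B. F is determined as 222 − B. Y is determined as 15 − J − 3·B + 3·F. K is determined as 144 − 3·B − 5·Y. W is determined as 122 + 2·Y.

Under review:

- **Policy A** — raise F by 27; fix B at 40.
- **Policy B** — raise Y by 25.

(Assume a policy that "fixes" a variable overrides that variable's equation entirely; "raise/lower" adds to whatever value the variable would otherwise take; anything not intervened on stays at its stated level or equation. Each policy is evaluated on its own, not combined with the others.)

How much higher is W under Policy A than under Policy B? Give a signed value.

688

Policy A (F + 27, B := 40):
  J = 58
  B = 40
  F = 222 − 40 (+27 from intervention) = 209
  Y = 15 − 58 − 3·40 + 3·209 = 464
  W = 122 + 2·464 = 1050
Policy B (Y + 25):
  J = 58
  B = 88
  F = 222 − 88 = 134
  Y = 15 − 58 − 3·88 + 3·134 (+25 from intervention) = 120
  W = 122 + 2·120 = 362
W: 1050 − 362 = 688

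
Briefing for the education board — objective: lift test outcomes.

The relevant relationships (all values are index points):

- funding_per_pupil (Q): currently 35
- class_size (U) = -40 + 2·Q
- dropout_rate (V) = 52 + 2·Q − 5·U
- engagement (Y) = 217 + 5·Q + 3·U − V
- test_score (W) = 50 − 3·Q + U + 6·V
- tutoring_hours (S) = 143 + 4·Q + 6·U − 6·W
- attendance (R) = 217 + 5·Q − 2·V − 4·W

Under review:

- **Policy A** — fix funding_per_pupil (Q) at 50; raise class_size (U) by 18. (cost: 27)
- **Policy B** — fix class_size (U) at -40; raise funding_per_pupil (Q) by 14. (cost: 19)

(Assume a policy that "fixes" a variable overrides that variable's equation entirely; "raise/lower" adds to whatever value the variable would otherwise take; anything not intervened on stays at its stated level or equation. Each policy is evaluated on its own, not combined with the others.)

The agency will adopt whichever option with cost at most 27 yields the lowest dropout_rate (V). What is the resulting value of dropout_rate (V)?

Policy A (Q := 50, U + 18):
  Q = 50
  U = -40 + 2·50 (+18 from intervention) = 78
  V = 52 + 2·50 − 5·78 = -238
Policy B (U := -40, Q + 14):
  Q = 35 + 14 = 49
  U = -40
  V = 52 + 2·49 − 5·(-40) = 350
Comparing — Policy A: V=-238, Policy B: V=350. Lowest is -238 (Policy A).

-238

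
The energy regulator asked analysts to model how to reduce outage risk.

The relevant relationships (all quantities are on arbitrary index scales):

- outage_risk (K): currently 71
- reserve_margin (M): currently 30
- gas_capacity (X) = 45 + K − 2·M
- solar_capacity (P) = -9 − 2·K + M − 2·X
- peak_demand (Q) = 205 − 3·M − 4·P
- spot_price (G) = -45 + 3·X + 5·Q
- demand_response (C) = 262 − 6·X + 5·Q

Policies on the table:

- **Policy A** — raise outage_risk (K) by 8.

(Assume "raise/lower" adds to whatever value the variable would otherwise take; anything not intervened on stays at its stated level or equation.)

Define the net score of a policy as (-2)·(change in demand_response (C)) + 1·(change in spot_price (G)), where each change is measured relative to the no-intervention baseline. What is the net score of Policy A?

-520

Baseline:
  K = 71
  M = 30
  X = 45 + 71 − 2·30 = 56
  P = -9 − 2·71 + 30 − 2·56 = -233
  Q = 205 − 3·30 − 4·(-233) = 1047
  G = -45 + 3·56 + 5·1047 = 5358
  C = 262 − 6·56 + 5·1047 = 5161
Policy A (K + 8):
  K = 71 + 8 = 79
  M = 30
  X = 45 + 79 − 2·30 = 64
  P = -9 − 2·79 + 30 − 2·64 = -265
  Q = 205 − 3·30 − 4·(-265) = 1175
  G = -45 + 3·64 + 5·1175 = 6022
  C = 262 − 6·64 + 5·1175 = 5753
ΔC = 5753 − 5161 = 592; ΔG = 6022 − 5358 = 664
Score = (-2)·592 + 1·664 = -520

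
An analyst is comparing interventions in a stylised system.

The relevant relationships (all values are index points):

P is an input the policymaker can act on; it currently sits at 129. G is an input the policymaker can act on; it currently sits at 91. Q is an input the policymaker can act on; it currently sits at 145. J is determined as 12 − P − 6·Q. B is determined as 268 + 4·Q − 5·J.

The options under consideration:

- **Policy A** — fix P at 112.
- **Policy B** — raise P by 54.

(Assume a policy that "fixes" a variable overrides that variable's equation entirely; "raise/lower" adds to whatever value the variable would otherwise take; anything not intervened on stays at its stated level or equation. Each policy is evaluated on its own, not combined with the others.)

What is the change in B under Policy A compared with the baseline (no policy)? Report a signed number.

-85

Baseline:
  P = 129
  Q = 145
  J = 12 − 129 − 6·145 = -987
  B = 268 + 4·145 − 5·(-987) = 5783
Policy A (P := 112):
  P = 112
  Q = 145
  J = 12 − 112 − 6·145 = -970
  B = 268 + 4·145 − 5·(-970) = 5698
Change in B: 5698 − 5783 = -85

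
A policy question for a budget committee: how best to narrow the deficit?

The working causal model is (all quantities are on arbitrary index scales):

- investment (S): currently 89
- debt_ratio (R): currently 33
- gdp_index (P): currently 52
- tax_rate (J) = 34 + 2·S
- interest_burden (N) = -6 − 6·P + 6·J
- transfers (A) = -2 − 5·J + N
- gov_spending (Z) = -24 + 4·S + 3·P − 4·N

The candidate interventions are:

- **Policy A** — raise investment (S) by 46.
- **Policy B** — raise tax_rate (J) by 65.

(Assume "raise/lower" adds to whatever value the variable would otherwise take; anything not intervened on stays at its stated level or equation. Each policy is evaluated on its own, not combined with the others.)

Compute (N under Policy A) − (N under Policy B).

Policy A (S + 46):
  S = 89 + 46 = 135
  P = 52
  J = 34 + 2·135 = 304
  N = -6 − 6·52 + 6·304 = 1506
Policy B (J + 65):
  S = 89
  P = 52
  J = 34 + 2·89 (+65 from intervention) = 277
  N = -6 − 6·52 + 6·277 = 1344
N: 1506 − 1344 = 162

162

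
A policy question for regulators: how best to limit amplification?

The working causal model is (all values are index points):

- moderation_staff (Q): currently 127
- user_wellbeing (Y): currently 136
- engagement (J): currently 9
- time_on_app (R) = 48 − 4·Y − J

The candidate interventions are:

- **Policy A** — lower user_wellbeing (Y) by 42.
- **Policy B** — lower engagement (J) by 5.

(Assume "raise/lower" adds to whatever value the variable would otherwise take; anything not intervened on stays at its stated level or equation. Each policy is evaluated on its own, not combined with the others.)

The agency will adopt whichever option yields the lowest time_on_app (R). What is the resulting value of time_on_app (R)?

-500

Policy A (Y − 42):
  Y = 136 − 42 = 94
  J = 9
  R = 48 − 4·94 − 9 = -337
Policy B (J − 5):
  Y = 136
  J = 9 − 5 = 4
  R = 48 − 4·136 − 4 = -500
Comparing — Policy A: R=-337, Policy B: R=-500. Lowest is -500 (Policy B).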